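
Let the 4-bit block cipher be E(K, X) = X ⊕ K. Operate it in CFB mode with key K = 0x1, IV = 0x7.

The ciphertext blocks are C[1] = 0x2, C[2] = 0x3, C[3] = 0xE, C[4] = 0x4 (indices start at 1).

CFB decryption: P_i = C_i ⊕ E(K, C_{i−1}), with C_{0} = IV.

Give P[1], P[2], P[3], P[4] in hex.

P[1]: E(K, 0x7) = 0x6; 0x2 ⊕ 0x6 = 0x4.
P[2]: E(K, 0x2) = 0x3; 0x3 ⊕ 0x3 = 0x0.
P[3]: E(K, 0x3) = 0x2; 0xE ⊕ 0x2 = 0xC.
P[4]: E(K, 0xE) = 0xF; 0x4 ⊕ 0xF = 0xB.

P[1] = 0x4, P[2] = 0x0, P[3] = 0xC, P[4] = 0xB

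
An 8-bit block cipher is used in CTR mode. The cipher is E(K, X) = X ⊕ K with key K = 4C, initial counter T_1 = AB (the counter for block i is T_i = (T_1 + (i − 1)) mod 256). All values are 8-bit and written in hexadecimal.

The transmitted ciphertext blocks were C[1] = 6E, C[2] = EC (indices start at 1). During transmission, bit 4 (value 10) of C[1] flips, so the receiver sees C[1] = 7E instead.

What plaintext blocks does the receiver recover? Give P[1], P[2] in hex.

CTR decryption: S_i = E(K, T_i) where T_i is the counter for block i; P_i = C_i ⊕ S_i.
Only C[1] changed, to 7E. In CTR, a change in C_i flips the same bit in P_i only; the keystream is unaffected. Decrypting the received ciphertext:
P[1]: T = AB, S = E(K, T) = E7; 7E ⊕ E7 = 99.
P[2]: T = AC, S = E(K, T) = E0; EC ⊕ E0 = 0C.
Blocks that differ from the original plaintext: P[1].

P[1] = 99, P[2] = 0C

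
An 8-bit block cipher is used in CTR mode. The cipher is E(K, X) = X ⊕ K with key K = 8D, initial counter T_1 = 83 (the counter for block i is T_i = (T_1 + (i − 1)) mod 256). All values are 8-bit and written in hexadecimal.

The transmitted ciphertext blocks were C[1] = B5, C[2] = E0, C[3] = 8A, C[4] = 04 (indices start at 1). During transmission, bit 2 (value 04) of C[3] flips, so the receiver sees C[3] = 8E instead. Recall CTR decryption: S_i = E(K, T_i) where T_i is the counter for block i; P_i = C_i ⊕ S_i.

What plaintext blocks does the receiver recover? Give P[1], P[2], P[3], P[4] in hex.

P[1] = BB, P[2] = E9, P[3] = 86, P[4] = 0F

Only C[3] changed, to 8E. In CTR, a change in C_i flips the same bit in P_i only; the keystream is unaffected. Decrypting the received ciphertext:
P[1]: T = 83, S = E(K, T) = 0E; B5 ⊕ 0E = BB.
P[2]: T = 84, S = E(K, T) = 09; E0 ⊕ 09 = E9.
P[3]: T = 85, S = E(K, T) = 08; 8E ⊕ 08 = 86.
P[4]: T = 86, S = E(K, T) = 0B; 04 ⊕ 0B = 0F.
Blocks that differ from the original plaintext: P[3].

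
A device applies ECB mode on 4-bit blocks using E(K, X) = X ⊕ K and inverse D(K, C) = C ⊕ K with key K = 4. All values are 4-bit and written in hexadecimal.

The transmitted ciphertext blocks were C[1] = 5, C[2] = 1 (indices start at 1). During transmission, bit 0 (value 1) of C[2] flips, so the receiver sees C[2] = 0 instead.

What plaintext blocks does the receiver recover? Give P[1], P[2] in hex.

P[1] = 1, P[2] = 4

ECB decryption: P_i = D(K, C_i).
Only C[2] changed, to 0. In ECB, a change in C_i affects only P_i. Decrypting the received ciphertext:
P[1]: D(K, 5) = 1.
P[2]: D(K, 0) = 4.
Blocks that differ from the original plaintext: P[2].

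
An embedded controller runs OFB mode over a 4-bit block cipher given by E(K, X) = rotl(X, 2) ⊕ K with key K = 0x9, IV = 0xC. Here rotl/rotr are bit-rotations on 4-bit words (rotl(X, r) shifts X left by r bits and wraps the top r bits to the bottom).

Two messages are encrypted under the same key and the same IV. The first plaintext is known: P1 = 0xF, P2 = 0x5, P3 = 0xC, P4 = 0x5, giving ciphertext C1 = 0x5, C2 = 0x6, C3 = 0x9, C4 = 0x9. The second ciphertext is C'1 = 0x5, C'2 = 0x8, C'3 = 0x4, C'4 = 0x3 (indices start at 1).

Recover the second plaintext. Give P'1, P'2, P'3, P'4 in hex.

In OFB with a reused IV, both messages share the same keystream S_i, so C_i ⊕ C'_i = P_i ⊕ P'_i and thus P'_i = P_i ⊕ C_i ⊕ C'_i.
P'1: 0xF ⊕ 0x5 ⊕ 0x5 = 0xF.
P'2: 0x5 ⊕ 0x6 ⊕ 0x8 = 0xB.
P'3: 0xC ⊕ 0x9 ⊕ 0x4 = 0x1.
P'4: 0x5 ⊕ 0x9 ⊕ 0x3 = 0xF.

P'1 = 0xF, P'2 = 0xB, P'3 = 0x1, P'4 = 0xF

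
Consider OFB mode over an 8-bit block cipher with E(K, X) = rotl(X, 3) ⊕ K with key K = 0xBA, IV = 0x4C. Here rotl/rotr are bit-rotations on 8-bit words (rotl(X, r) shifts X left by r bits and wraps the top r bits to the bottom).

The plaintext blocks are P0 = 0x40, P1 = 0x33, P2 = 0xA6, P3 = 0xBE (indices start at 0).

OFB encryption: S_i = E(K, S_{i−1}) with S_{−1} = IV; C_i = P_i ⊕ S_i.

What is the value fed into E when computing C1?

C0: S = E(K, 0x4C) = 0xD8; 0x40 ⊕ 0xD8 = 0x98.
C1: S = E(K, 0xD8) = 0x7C; 0x33 ⊕ 0x7C = 0x4F.
So the input to E for block 1 is 0xD8.

0xD8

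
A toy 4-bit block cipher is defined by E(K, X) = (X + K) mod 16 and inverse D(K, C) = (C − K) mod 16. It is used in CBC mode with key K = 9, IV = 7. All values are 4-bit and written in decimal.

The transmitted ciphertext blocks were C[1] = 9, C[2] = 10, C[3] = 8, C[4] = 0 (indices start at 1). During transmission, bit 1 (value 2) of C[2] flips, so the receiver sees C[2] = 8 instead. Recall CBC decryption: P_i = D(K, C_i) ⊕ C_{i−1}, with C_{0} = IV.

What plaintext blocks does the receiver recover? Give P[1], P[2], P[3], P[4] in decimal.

P[1] = 7, P[2] = 6, P[3] = 7, P[4] = 15

Only C[2] changed, to 8. In CBC, a change in C_i garbles P_i and flips the same bit in P_{i+1}. Decrypting the received ciphertext:
P[1]: D(K, 9) = 0; 0 ⊕ 7 = 7.
P[2]: D(K, 8) = 15; 15 ⊕ 9 = 6.
P[3]: D(K, 8) = 15; 15 ⊕ 8 = 7.
P[4]: D(K, 0) = 7; 7 ⊕ 8 = 15.
Blocks that differ from the original plaintext: P[2], P[3].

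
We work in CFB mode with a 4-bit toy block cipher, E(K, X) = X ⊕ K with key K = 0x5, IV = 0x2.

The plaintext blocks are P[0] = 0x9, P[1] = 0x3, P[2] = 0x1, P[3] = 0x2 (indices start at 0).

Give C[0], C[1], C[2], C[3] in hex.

CFB encryption: C_i = P_i ⊕ E(K, C_{i−1}), with C_{−1} = IV.
C[0]: E(K, 0x2) = 0x7; 0x9 ⊕ 0x7 = 0xE.
C[1]: E(K, 0xE) = 0xB; 0x3 ⊕ 0xB = 0x8.
C[2]: E(K, 0x8) = 0xD; 0x1 ⊕ 0xD = 0xC.
C[3]: E(K, 0xC) = 0x9; 0x2 ⊕ 0x9 = 0xB.

C[0] = 0xE, C[1] = 0x8, C[2] = 0xC, C[3] = 0xB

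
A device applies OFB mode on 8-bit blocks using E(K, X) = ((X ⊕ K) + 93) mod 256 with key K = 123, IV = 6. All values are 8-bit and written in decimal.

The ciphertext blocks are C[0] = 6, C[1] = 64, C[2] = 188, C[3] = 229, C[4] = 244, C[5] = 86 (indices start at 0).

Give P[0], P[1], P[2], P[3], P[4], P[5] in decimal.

OFB decryption: S_i = E(K, S_{i−1}) with S_{−1} = IV; P_i = C_i ⊕ S_i.
P[0]: S = E(K, 6) = 218; 6 ⊕ 218 = 220.
P[1]: S = E(K, 218) = 254; 64 ⊕ 254 = 190.
P[2]: S = E(K, 254) = 226; 188 ⊕ 226 = 94.
P[3]: S = E(K, 226) = 246; 229 ⊕ 246 = 19.
P[4]: S = E(K, 246) = 234; 244 ⊕ 234 = 30.
P[5]: S = E(K, 234) = 238; 86 ⊕ 238 = 184.

P[0] = 220, P[1] = 190, P[2] = 94, P[3] = 19, P[4] = 30, P[5] = 184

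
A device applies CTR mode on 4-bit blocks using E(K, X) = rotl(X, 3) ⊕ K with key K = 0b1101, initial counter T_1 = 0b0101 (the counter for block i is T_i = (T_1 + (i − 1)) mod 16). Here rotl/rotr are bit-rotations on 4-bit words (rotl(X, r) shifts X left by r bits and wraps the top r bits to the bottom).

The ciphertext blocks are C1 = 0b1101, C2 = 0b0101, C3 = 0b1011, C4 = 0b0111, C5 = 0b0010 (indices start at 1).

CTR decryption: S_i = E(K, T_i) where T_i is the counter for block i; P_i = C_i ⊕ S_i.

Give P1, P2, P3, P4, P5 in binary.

P1 = 0b1010, P2 = 0b1011, P3 = 0b1101, P4 = 0b1110, P5 = 0b0011

P1: T = 0b0101, S = E(K, T) = 0b0111; 0b1101 ⊕ 0b0111 = 0b1010.
P2: T = 0b0110, S = E(K, T) = 0b1110; 0b0101 ⊕ 0b1110 = 0b1011.
P3: T = 0b0111, S = E(K, T) = 0b0110; 0b1011 ⊕ 0b0110 = 0b1101.
P4: T = 0b1000, S = E(K, T) = 0b1001; 0b0111 ⊕ 0b1001 = 0b1110.
P5: T = 0b1001, S = E(K, T) = 0b0001; 0b0010 ⊕ 0b0001 = 0b0011.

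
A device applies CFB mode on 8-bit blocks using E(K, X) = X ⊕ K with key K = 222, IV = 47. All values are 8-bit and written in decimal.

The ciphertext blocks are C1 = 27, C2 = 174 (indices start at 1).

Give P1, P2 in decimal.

CFB decryption: P_i = C_i ⊕ E(K, C_{i−1}), with C_{0} = IV.
P1: E(K, 47) = 241; 27 ⊕ 241 = 234.
P2: E(K, 27) = 197; 174 ⊕ 197 = 107.

P1 = 234, P2 = 107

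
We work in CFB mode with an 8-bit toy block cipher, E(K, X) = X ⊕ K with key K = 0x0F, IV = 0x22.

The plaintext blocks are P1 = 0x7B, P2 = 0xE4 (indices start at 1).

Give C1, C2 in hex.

CFB encryption: C_i = P_i ⊕ E(K, C_{i−1}), with C_{0} = IV.
C1: E(K, 0x22) = 0x2D; 0x7B ⊕ 0x2D = 0x56.
C2: E(K, 0x56) = 0x59; 0xE4 ⊕ 0x59 = 0xBD.

C1 = 0x56, C2 = 0xBD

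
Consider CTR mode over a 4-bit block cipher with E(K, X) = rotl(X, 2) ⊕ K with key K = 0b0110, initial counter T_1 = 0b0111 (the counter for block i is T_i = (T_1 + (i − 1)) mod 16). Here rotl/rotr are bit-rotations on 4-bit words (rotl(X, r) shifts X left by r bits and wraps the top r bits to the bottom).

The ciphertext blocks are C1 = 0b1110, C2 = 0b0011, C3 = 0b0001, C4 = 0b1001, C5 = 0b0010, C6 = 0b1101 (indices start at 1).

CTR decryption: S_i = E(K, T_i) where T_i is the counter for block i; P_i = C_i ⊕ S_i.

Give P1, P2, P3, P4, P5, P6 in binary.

P1: T = 0b0111, S = E(K, T) = 0b1011; 0b1110 ⊕ 0b1011 = 0b0101.
P2: T = 0b1000, S = E(K, T) = 0b0100; 0b0011 ⊕ 0b0100 = 0b0111.
P3: T = 0b1001, S = E(K, T) = 0b0000; 0b0001 ⊕ 0b0000 = 0b0001.
P4: T = 0b1010, S = E(K, T) = 0b1100; 0b1001 ⊕ 0b1100 = 0b0101.
P5: T = 0b1011, S = E(K, T) = 0b1000; 0b0010 ⊕ 0b1000 = 0b1010.
P6: T = 0b1100, S = E(K, T) = 0b0101; 0b1101 ⊕ 0b0101 = 0b1000.

P1 = 0b0101, P2 = 0b0111, P3 = 0b0001, P4 = 0b0101, P5 = 0b1010, P6 = 0b1000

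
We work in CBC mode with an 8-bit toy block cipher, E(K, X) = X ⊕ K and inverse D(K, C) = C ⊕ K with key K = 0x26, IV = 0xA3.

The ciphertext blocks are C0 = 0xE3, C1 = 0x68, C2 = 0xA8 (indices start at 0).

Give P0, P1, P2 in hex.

P0 = 0x66, P1 = 0xAD, P2 = 0xE6

CBC decryption: P_i = D(K, C_i) ⊕ C_{i−1}, with C_{−1} = IV.
P0: D(K, 0xE3) = 0xC5; 0xC5 ⊕ 0xA3 = 0x66.
P1: D(K, 0x68) = 0x4E; 0x4E ⊕ 0xE3 = 0xAD.
P2: D(K, 0xA8) = 0x8E; 0x8E ⊕ 0x68 = 0xE6.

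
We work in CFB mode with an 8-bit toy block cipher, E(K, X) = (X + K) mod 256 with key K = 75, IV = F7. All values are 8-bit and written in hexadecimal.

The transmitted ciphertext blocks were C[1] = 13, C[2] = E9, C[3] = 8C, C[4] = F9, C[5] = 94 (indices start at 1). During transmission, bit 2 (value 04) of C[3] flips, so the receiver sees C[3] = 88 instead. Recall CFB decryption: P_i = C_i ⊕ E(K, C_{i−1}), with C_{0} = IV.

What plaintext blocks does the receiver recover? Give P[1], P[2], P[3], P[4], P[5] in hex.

P[1] = 7F, P[2] = 61, P[3] = D6, P[4] = 04, P[5] = FA

Only C[3] changed, to 88. In CFB, a change in C_i flips the same bit in P_i and garbles P_{i+1}. Decrypting the received ciphertext:
P[1]: E(K, F7) = 6C; 13 ⊕ 6C = 7F.
P[2]: E(K, 13) = 88; E9 ⊕ 88 = 61.
P[3]: E(K, E9) = 5E; 88 ⊕ 5E = D6.
P[4]: E(K, 88) = FD; F9 ⊕ FD = 04.
P[5]: E(K, F9) = 6E; 94 ⊕ 6E = FA.
Blocks that differ from the original plaintext: P[3], P[4].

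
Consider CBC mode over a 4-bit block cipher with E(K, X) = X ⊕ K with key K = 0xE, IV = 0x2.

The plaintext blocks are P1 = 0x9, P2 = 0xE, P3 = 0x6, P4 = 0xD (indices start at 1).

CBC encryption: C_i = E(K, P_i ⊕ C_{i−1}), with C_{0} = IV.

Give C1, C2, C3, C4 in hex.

C1: P1 ⊕ 0x2 = 0xB; E(K, 0xB) = 0x5.
C2: P2 ⊕ 0x5 = 0xB; E(K, 0xB) = 0x5.
C3: P3 ⊕ 0x5 = 0x3; E(K, 0x3) = 0xD.
C4: P4 ⊕ 0xD = 0x0; E(K, 0x0) = 0xE.

C1 = 0x5, C2 = 0x5, C3 = 0xD, C4 = 0xE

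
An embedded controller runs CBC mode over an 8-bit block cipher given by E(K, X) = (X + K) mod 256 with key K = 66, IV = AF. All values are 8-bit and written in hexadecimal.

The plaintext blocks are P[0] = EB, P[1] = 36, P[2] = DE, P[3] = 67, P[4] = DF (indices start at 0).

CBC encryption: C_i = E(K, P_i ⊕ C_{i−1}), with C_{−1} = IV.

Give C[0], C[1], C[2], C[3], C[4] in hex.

C[0]: P[0] ⊕ AF = 44; E(K, 44) = AA.
C[1]: P[1] ⊕ AA = 9C; E(K, 9C) = 02.
C[2]: P[2] ⊕ 02 = DC; E(K, DC) = 42.
C[3]: P[3] ⊕ 42 = 25; E(K, 25) = 8B.
C[4]: P[4] ⊕ 8B = 54; E(K, 54) = BA.

C[0] = AA, C[1] = 02, C[2] = 42, C[3] = 8B, C[4] = BA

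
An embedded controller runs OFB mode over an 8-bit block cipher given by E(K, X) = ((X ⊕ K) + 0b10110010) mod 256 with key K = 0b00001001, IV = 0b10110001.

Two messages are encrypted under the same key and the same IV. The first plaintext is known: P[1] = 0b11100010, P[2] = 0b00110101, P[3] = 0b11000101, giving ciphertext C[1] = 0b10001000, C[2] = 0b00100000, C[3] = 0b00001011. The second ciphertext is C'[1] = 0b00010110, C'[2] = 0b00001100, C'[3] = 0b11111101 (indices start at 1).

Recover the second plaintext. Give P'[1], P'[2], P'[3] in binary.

P'[1] = 0b01111100, P'[2] = 0b00011001, P'[3] = 0b00110011

In OFB with a reused IV, both messages share the same keystream S_i, so C_i ⊕ C'_i = P_i ⊕ P'_i and thus P'_i = P_i ⊕ C_i ⊕ C'_i.
P'[1]: 0b11100010 ⊕ 0b10001000 ⊕ 0b00010110 = 0b01111100.
P'[2]: 0b00110101 ⊕ 0b00100000 ⊕ 0b00001100 = 0b00011001.
P'[3]: 0b11000101 ⊕ 0b00001011 ⊕ 0b11111101 = 0b00110011.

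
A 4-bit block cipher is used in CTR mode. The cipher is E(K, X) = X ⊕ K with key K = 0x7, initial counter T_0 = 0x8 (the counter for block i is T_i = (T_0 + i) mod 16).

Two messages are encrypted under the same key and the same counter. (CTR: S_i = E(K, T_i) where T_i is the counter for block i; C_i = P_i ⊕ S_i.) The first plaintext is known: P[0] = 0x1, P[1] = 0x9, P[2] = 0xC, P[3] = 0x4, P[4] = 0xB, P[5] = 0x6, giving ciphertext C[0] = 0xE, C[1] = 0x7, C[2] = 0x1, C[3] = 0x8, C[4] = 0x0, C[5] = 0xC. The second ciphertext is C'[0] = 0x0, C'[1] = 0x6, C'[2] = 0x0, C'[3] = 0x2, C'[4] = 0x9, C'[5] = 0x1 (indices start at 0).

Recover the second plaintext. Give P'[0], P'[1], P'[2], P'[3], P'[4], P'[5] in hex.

P'[0] = 0xF, P'[1] = 0x8, P'[2] = 0xD, P'[3] = 0xE, P'[4] = 0x2, P'[5] = 0xB

In CTR with a reused counter, both messages share the same keystream S_i, so C_i ⊕ C'_i = P_i ⊕ P'_i and thus P'_i = P_i ⊕ C_i ⊕ C'_i.
P'[0]: 0x1 ⊕ 0xE ⊕ 0x0 = 0xF.
P'[1]: 0x9 ⊕ 0x7 ⊕ 0x6 = 0x8.
P'[2]: 0xC ⊕ 0x1 ⊕ 0x0 = 0xD.
P'[3]: 0x4 ⊕ 0x8 ⊕ 0x2 = 0xE.
P'[4]: 0xB ⊕ 0x0 ⊕ 0x9 = 0x2.
P'[5]: 0x6 ⊕ 0xC ⊕ 0x1 = 0xB.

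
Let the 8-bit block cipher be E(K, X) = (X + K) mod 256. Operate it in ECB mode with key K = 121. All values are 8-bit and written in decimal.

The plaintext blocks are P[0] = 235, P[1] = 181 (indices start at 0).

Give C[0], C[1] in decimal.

ECB encryption: C_i = E(K, P_i).
C[0]: E(K, 235) = 100.
C[1]: E(K, 181) = 46.

C[0] = 100, C[1] = 46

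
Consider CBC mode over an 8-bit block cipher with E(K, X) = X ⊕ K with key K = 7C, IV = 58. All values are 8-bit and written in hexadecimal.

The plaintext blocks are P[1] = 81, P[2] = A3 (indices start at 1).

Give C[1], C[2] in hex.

CBC encryption: C_i = E(K, P_i ⊕ C_{i−1}), with C_{0} = IV.
C[1]: P[1] ⊕ 58 = D9; E(K, D9) = A5.
C[2]: P[2] ⊕ A5 = 06; E(K, 06) = 7A.

C[1] = A5, C[2] = 7A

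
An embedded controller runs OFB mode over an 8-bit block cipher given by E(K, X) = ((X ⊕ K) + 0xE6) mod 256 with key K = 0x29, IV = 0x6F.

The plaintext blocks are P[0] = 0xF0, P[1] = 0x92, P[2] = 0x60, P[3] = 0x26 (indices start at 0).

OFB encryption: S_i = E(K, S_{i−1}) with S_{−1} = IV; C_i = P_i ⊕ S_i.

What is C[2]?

C[2] = 0xC8

C[0]: S = E(K, 0x6F) = 0x2C; 0xF0 ⊕ 0x2C = 0xDC.
C[1]: S = E(K, 0x2C) = 0xEB; 0x92 ⊕ 0xEB = 0x79.
C[2]: S = E(K, 0xEB) = 0xA8; 0x60 ⊕ 0xA8 = 0xC8.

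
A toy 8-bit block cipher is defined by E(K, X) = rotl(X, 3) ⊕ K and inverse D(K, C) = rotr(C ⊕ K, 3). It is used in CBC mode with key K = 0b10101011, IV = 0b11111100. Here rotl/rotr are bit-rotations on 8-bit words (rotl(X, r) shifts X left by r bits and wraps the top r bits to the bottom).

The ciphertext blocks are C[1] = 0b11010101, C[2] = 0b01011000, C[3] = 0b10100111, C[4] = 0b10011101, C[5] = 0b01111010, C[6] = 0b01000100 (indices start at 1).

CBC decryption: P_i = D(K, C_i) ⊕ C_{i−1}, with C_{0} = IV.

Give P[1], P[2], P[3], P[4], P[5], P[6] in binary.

P[1] = 0b00110011, P[2] = 0b10101011, P[3] = 0b11011001, P[4] = 0b01100001, P[5] = 0b10100111, P[6] = 0b10000111

P[1]: D(K, 0b11010101) = 0b11001111; 0b11001111 ⊕ 0b11111100 = 0b00110011.
P[2]: D(K, 0b01011000) = 0b01111110; 0b01111110 ⊕ 0b11010101 = 0b10101011.
P[3]: D(K, 0b10100111) = 0b10000001; 0b10000001 ⊕ 0b01011000 = 0b11011001.
P[4]: D(K, 0b10011101) = 0b11000110; 0b11000110 ⊕ 0b10100111 = 0b01100001.
P[5]: D(K, 0b01111010) = 0b00111010; 0b00111010 ⊕ 0b10011101 = 0b10100111.
P[6]: D(K, 0b01000100) = 0b11111101; 0b11111101 ⊕ 0b01111010 = 0b10000111.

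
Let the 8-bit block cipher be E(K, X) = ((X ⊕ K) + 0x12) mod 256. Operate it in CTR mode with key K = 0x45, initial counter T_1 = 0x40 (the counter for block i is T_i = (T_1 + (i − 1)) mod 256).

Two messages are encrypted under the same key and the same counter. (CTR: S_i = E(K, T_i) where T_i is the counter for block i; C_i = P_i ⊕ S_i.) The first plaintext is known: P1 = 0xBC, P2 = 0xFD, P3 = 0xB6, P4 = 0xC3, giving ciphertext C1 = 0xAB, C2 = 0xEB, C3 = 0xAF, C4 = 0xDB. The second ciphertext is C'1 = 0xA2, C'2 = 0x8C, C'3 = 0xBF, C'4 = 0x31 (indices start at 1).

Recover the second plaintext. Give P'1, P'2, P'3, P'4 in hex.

P'1 = 0xB5, P'2 = 0x9A, P'3 = 0xA6, P'4 = 0x29

In CTR with a reused counter, both messages share the same keystream S_i, so C_i ⊕ C'_i = P_i ⊕ P'_i and thus P'_i = P_i ⊕ C_i ⊕ C'_i.
P'1: 0xBC ⊕ 0xAB ⊕ 0xA2 = 0xB5.
P'2: 0xFD ⊕ 0xEB ⊕ 0x8C = 0x9A.
P'3: 0xB6 ⊕ 0xAF ⊕ 0xBF = 0xA6.
P'4: 0xC3 ⊕ 0xDB ⊕ 0x31 = 0x29.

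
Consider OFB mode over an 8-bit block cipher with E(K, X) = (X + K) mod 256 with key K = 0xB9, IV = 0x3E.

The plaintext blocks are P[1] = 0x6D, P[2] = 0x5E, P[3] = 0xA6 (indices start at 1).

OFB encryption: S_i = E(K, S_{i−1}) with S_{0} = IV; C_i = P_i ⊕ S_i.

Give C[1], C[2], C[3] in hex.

C[1]: S = E(K, 0x3E) = 0xF7; 0x6D ⊕ 0xF7 = 0x9A.
C[2]: S = E(K, 0xF7) = 0xB0; 0x5E ⊕ 0xB0 = 0xEE.
C[3]: S = E(K, 0xB0) = 0x69; 0xA6 ⊕ 0x69 = 0xCF.

C[1] = 0x9A, C[2] = 0xEE, C[3] = 0xCF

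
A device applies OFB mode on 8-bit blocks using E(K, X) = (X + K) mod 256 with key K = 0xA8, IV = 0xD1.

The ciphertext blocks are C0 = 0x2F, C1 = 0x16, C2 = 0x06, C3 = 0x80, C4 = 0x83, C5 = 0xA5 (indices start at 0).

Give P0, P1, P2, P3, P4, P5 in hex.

P0 = 0x56, P1 = 0x37, P2 = 0xCF, P3 = 0xF1, P4 = 0x9A, P5 = 0x64

OFB decryption: S_i = E(K, S_{i−1}) with S_{−1} = IV; P_i = C_i ⊕ S_i.
P0: S = E(K, 0xD1) = 0x79; 0x2F ⊕ 0x79 = 0x56.
P1: S = E(K, 0x79) = 0x21; 0x16 ⊕ 0x21 = 0x37.
P2: S = E(K, 0x21) = 0xC9; 0x06 ⊕ 0xC9 = 0xCF.
P3: S = E(K, 0xC9) = 0x71; 0x80 ⊕ 0x71 = 0xF1.
P4: S = E(K, 0x71) = 0x19; 0x83 ⊕ 0x19 = 0x9A.
P5: S = E(K, 0x19) = 0xC1; 0xA5 ⊕ 0xC1 = 0x64.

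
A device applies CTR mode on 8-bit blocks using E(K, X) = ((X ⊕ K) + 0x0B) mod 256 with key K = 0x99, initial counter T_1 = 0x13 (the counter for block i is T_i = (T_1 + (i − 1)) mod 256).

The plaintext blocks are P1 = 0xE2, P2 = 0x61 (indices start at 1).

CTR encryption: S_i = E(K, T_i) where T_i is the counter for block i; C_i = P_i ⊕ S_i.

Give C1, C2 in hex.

C1 = 0x77, C2 = 0xF9

C1: T = 0x13, S = E(K, T) = 0x95; 0xE2 ⊕ 0x95 = 0x77.
C2: T = 0x14, S = E(K, T) = 0x98; 0x61 ⊕ 0x98 = 0xF9.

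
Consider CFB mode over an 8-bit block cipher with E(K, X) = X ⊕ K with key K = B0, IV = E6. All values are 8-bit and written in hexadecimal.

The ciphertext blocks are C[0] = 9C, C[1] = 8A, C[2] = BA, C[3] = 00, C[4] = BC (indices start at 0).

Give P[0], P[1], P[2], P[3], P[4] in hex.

P[0] = CA, P[1] = A6, P[2] = 80, P[3] = 0A, P[4] = 0C

CFB decryption: P_i = C_i ⊕ E(K, C_{i−1}), with C_{−1} = IV.
P[0]: E(K, E6) = 56; 9C ⊕ 56 = CA.
P[1]: E(K, 9C) = 2C; 8A ⊕ 2C = A6.
P[2]: E(K, 8A) = 3A; BA ⊕ 3A = 80.
P[3]: E(K, BA) = 0A; 00 ⊕ 0A = 0A.
P[4]: E(K, 00) = B0; BC ⊕ B0 = 0C.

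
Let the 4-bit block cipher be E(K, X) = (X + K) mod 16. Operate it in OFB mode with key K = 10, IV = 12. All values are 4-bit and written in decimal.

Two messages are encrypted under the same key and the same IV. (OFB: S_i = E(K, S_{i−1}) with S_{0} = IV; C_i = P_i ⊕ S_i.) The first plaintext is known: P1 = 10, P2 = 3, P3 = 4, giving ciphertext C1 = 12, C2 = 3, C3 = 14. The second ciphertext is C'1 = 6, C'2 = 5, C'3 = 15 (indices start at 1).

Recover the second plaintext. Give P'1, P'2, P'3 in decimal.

P'1 = 0, P'2 = 5, P'3 = 5

In OFB with a reused IV, both messages share the same keystream S_i, so C_i ⊕ C'_i = P_i ⊕ P'_i and thus P'_i = P_i ⊕ C_i ⊕ C'_i.
P'1: 10 ⊕ 12 ⊕ 6 = 0.
P'2: 3 ⊕ 3 ⊕ 5 = 5.
P'3: 4 ⊕ 14 ⊕ 15 = 5.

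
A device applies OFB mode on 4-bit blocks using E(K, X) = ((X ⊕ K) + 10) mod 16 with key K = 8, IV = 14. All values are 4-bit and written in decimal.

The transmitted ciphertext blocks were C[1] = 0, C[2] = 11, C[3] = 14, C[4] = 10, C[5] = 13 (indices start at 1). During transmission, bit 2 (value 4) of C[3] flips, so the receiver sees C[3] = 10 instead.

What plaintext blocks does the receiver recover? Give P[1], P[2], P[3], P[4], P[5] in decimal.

P[1] = 0, P[2] = 9, P[3] = 14, P[4] = 12, P[5] = 5

OFB decryption: S_i = E(K, S_{i−1}) with S_{0} = IV; P_i = C_i ⊕ S_i.
Only C[3] changed, to 10. In OFB, a change in C_i flips the same bit in P_i only; the keystream is unaffected. Decrypting the received ciphertext:
P[1]: S = E(K, 14) = 0; 0 ⊕ 0 = 0.
P[2]: S = E(K, 0) = 2; 11 ⊕ 2 = 9.
P[3]: S = E(K, 2) = 4; 10 ⊕ 4 = 14.
P[4]: S = E(K, 4) = 6; 10 ⊕ 6 = 12.
P[5]: S = E(K, 6) = 8; 13 ⊕ 8 = 5.
Blocks that differ from the original plaintext: P[3].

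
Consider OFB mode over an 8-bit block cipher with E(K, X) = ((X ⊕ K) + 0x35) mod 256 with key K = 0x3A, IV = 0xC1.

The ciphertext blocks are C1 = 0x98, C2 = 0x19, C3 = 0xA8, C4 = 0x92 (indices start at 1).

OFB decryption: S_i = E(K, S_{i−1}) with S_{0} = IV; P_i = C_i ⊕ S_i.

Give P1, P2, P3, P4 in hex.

P1 = 0xA8, P2 = 0x26, P3 = 0x92, P4 = 0xA7

P1: S = E(K, 0xC1) = 0x30; 0x98 ⊕ 0x30 = 0xA8.
P2: S = E(K, 0x30) = 0x3F; 0x19 ⊕ 0x3F = 0x26.
P3: S = E(K, 0x3F) = 0x3A; 0xA8 ⊕ 0x3A = 0x92.
P4: S = E(K, 0x3A) = 0x35; 0x92 ⊕ 0x35 = 0xA7.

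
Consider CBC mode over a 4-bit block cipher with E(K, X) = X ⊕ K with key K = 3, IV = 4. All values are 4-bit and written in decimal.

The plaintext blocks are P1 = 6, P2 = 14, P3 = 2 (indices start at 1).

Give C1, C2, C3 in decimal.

C1 = 1, C2 = 12, C3 = 13

CBC encryption: C_i = E(K, P_i ⊕ C_{i−1}), with C_{0} = IV.
C1: P1 ⊕ 4 = 2; E(K, 2) = 1.
C2: P2 ⊕ 1 = 15; E(K, 15) = 12.
C3: P3 ⊕ 12 = 14; E(K, 14) = 13.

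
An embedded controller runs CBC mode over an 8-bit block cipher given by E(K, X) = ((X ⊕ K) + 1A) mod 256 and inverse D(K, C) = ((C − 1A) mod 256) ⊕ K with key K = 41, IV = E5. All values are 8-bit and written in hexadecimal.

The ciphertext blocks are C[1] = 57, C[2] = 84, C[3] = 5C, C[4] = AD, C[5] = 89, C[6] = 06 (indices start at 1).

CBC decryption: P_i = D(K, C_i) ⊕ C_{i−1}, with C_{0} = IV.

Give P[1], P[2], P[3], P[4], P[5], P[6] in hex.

P[1] = 99, P[2] = 7C, P[3] = 87, P[4] = 8E, P[5] = 83, P[6] = 24

P[1]: D(K, 57) = 7C; 7C ⊕ E5 = 99.
P[2]: D(K, 84) = 2B; 2B ⊕ 57 = 7C.
P[3]: D(K, 5C) = 03; 03 ⊕ 84 = 87.
P[4]: D(K, AD) = D2; D2 ⊕ 5C = 8E.
P[5]: D(K, 89) = 2E; 2E ⊕ AD = 83.
P[6]: D(K, 06) = AD; AD ⊕ 89 = 24.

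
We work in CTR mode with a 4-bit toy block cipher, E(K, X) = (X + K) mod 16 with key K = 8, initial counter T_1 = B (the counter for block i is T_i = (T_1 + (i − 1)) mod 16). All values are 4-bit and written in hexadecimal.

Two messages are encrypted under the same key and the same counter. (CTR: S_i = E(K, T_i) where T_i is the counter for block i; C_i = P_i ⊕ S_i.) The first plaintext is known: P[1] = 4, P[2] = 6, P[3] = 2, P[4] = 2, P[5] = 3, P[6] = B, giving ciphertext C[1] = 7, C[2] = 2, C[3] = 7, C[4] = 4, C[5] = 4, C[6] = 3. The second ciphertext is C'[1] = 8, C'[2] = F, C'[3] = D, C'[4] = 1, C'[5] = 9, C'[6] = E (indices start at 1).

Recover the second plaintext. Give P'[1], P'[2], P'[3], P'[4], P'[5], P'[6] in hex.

In CTR with a reused counter, both messages share the same keystream S_i, so C_i ⊕ C'_i = P_i ⊕ P'_i and thus P'_i = P_i ⊕ C_i ⊕ C'_i.
P'[1]: 4 ⊕ 7 ⊕ 8 = B.
P'[2]: 6 ⊕ 2 ⊕ F = B.
P'[3]: 2 ⊕ 7 ⊕ D = 8.
P'[4]: 2 ⊕ 4 ⊕ 1 = 7.
P'[5]: 3 ⊕ 4 ⊕ 9 = E.
P'[6]: B ⊕ 3 ⊕ E = 6.

P'[1] = B, P'[2] = B, P'[3] = 8, P'[4] = 7, P'[5] = E, P'[6] = 6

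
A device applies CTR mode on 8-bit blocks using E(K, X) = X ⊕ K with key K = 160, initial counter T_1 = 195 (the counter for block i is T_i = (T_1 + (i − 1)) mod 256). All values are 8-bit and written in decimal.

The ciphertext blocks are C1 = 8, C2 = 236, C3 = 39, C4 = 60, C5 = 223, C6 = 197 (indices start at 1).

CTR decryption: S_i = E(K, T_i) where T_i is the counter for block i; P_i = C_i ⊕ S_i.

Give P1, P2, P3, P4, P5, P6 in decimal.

P1: T = 195, S = E(K, T) = 99; 8 ⊕ 99 = 107.
P2: T = 196, S = E(K, T) = 100; 236 ⊕ 100 = 136.
P3: T = 197, S = E(K, T) = 101; 39 ⊕ 101 = 66.
P4: T = 198, S = E(K, T) = 102; 60 ⊕ 102 = 90.
P5: T = 199, S = E(K, T) = 103; 223 ⊕ 103 = 184.
P6: T = 200, S = E(K, T) = 104; 197 ⊕ 104 = 173.

P1 = 107, P2 = 136, P3 = 66, P4 = 90, P5 = 184, P6 = 173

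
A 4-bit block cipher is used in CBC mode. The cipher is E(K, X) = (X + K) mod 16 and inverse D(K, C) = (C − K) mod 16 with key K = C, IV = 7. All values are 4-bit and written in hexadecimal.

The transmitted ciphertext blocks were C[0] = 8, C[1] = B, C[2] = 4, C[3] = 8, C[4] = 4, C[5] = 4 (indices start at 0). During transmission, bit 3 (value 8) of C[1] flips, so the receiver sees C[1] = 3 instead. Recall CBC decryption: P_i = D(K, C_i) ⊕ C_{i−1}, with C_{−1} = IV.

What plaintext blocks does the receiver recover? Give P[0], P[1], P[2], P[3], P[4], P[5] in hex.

Only C[1] changed, to 3. In CBC, a change in C_i garbles P_i and flips the same bit in P_{i+1}. Decrypting the received ciphertext:
P[0]: D(K, 8) = C; C ⊕ 7 = B.
P[1]: D(K, 3) = 7; 7 ⊕ 8 = F.
P[2]: D(K, 4) = 8; 8 ⊕ 3 = B.
P[3]: D(K, 8) = C; C ⊕ 4 = 8.
P[4]: D(K, 4) = 8; 8 ⊕ 8 = 0.
P[5]: D(K, 4) = 8; 8 ⊕ 4 = C.
Blocks that differ from the original plaintext: P[1], P[2].

P[0] = B, P[1] = F, P[2] = B, P[3] = 8, P[4] = 0, P[5] = C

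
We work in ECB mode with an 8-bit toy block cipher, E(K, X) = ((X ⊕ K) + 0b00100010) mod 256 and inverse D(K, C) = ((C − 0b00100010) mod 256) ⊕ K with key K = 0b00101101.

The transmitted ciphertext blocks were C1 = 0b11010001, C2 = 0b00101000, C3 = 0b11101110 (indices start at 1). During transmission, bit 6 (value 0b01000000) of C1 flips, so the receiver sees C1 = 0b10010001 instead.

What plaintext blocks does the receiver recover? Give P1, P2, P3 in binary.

P1 = 0b01000010, P2 = 0b00101011, P3 = 0b11100001

ECB decryption: P_i = D(K, C_i).
Only C1 changed, to 0b10010001. In ECB, a change in C_i affects only P_i. Decrypting the received ciphertext:
P1: D(K, 0b10010001) = 0b01000010.
P2: D(K, 0b00101000) = 0b00101011.
P3: D(K, 0b11101110) = 0b11100001.
Blocks that differ from the original plaintext: P1.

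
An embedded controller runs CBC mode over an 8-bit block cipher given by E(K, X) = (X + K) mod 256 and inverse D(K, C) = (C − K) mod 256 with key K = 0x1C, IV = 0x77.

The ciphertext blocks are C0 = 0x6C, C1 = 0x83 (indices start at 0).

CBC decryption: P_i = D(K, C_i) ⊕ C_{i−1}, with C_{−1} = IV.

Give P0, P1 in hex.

P0: D(K, 0x6C) = 0x50; 0x50 ⊕ 0x77 = 0x27.
P1: D(K, 0x83) = 0x67; 0x67 ⊕ 0x6C = 0x0B.

P0 = 0x27, P1 = 0x0B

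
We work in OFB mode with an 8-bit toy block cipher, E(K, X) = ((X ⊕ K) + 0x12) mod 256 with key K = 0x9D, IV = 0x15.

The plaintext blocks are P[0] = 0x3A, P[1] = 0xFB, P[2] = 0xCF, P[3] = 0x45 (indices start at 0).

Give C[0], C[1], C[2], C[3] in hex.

OFB encryption: S_i = E(K, S_{i−1}) with S_{−1} = IV; C_i = P_i ⊕ S_i.
C[0]: S = E(K, 0x15) = 0x9A; 0x3A ⊕ 0x9A = 0xA0.
C[1]: S = E(K, 0x9A) = 0x19; 0xFB ⊕ 0x19 = 0xE2.
C[2]: S = E(K, 0x19) = 0x96; 0xCF ⊕ 0x96 = 0x59.
C[3]: S = E(K, 0x96) = 0x1D; 0x45 ⊕ 0x1D = 0x58.

C[0] = 0xA0, C[1] = 0xE2, C[2] = 0x59, C[3] = 0x58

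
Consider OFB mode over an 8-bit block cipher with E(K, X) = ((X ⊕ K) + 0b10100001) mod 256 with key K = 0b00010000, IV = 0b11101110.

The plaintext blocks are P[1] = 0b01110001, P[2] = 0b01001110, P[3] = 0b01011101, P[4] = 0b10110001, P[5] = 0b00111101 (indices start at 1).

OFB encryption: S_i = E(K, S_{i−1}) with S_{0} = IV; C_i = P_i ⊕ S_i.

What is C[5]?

C[1]: S = E(K, 0b11101110) = 0b10011111; 0b01110001 ⊕ 0b10011111 = 0b11101110.
C[2]: S = E(K, 0b10011111) = 0b00110000; 0b01001110 ⊕ 0b00110000 = 0b01111110.
C[3]: S = E(K, 0b00110000) = 0b11000001; 0b01011101 ⊕ 0b11000001 = 0b10011100.
C[4]: S = E(K, 0b11000001) = 0b01110010; 0b10110001 ⊕ 0b01110010 = 0b11000011.
C[5]: S = E(K, 0b01110010) = 0b00000011; 0b00111101 ⊕ 0b00000011 = 0b00111110.

C[5] = 0b00111110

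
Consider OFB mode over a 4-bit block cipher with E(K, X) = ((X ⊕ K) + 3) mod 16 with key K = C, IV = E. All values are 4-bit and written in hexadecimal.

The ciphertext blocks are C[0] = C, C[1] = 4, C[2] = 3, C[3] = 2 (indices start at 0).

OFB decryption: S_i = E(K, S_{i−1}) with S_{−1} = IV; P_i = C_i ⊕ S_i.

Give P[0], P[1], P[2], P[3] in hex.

P[0]: S = E(K, E) = 5; C ⊕ 5 = 9.
P[1]: S = E(K, 5) = C; 4 ⊕ C = 8.
P[2]: S = E(K, C) = 3; 3 ⊕ 3 = 0.
P[3]: S = E(K, 3) = 2; 2 ⊕ 2 = 0.

P[0] = 9, P[1] = 8, P[2] = 0, P[3] = 0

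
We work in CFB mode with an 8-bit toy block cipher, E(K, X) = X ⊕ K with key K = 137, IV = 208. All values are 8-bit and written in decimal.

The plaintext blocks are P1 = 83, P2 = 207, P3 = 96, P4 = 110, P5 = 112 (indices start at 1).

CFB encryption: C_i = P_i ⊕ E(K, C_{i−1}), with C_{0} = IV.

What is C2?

C1: E(K, 208) = 89; 83 ⊕ 89 = 10.
C2: E(K, 10) = 131; 207 ⊕ 131 = 76.

C2 = 76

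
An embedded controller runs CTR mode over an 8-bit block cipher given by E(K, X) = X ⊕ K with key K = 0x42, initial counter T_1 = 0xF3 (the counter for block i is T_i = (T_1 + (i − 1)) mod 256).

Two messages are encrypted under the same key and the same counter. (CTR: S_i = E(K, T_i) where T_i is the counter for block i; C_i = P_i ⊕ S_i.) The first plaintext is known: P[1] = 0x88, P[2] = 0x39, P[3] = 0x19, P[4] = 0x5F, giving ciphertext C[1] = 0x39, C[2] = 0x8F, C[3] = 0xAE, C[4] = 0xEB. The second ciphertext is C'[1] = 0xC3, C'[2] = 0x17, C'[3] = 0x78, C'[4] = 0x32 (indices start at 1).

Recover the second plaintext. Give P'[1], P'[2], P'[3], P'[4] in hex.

P'[1] = 0x72, P'[2] = 0xA1, P'[3] = 0xCF, P'[4] = 0x86

In CTR with a reused counter, both messages share the same keystream S_i, so C_i ⊕ C'_i = P_i ⊕ P'_i and thus P'_i = P_i ⊕ C_i ⊕ C'_i.
P'[1]: 0x88 ⊕ 0x39 ⊕ 0xC3 = 0x72.
P'[2]: 0x39 ⊕ 0x8F ⊕ 0x17 = 0xA1.
P'[3]: 0x19 ⊕ 0xAE ⊕ 0x78 = 0xCF.
P'[4]: 0x5F ⊕ 0xEB ⊕ 0x32 = 0x86.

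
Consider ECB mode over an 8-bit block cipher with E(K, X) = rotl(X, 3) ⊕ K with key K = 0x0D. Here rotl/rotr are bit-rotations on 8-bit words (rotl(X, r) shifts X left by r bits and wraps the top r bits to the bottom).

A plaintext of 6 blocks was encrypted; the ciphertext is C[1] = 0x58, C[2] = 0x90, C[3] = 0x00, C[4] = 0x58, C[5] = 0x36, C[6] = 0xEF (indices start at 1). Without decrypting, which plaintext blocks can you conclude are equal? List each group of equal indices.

ECB encrypts each block independently with the same key, so equal ciphertext blocks imply equal plaintext blocks.
C[1] = C[4] = 0x58, so P[1] = P[4].

P[1] = P[4]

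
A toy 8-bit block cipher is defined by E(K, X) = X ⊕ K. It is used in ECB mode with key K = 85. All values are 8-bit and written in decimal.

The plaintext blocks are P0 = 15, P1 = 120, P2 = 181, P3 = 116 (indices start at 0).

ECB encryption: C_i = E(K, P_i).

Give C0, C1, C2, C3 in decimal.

C0: E(K, 15) = 90.
C1: E(K, 120) = 45.
C2: E(K, 181) = 224.
C3: E(K, 116) = 33.

C0 = 90, C1 = 45, C2 = 224, C3 = 33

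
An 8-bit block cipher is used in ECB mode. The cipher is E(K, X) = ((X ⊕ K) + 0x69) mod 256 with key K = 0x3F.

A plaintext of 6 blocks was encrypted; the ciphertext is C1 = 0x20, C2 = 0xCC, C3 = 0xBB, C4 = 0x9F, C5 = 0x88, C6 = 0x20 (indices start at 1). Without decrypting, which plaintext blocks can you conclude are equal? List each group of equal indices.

P1 = P6

ECB encrypts each block independently with the same key, so equal ciphertext blocks imply equal plaintext blocks.
C1 = C6 = 0x20, so P1 = P6.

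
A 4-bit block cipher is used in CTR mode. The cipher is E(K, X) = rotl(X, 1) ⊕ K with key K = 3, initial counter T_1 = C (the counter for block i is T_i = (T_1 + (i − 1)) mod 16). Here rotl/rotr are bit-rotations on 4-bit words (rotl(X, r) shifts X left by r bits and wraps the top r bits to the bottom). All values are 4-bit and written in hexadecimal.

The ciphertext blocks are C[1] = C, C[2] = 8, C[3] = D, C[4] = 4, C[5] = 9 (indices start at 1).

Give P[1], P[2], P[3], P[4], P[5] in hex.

CTR decryption: S_i = E(K, T_i) where T_i is the counter for block i; P_i = C_i ⊕ S_i.
P[1]: T = C, S = E(K, T) = A; C ⊕ A = 6.
P[2]: T = D, S = E(K, T) = 8; 8 ⊕ 8 = 0.
P[3]: T = E, S = E(K, T) = E; D ⊕ E = 3.
P[4]: T = F, S = E(K, T) = C; 4 ⊕ C = 8.
P[5]: T = 0, S = E(K, T) = 3; 9 ⊕ 3 = A.

P[1] = 6, P[2] = 0, P[3] = 3, P[4] = 8, P[5] = A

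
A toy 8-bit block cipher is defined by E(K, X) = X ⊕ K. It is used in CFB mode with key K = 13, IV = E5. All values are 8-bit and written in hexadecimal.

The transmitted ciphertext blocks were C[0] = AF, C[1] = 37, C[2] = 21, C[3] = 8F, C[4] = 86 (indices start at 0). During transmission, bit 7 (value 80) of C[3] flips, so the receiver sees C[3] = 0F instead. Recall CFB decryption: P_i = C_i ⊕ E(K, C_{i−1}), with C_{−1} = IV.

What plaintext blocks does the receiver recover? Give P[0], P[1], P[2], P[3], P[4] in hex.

Only C[3] changed, to 0F. In CFB, a change in C_i flips the same bit in P_i and garbles P_{i+1}. Decrypting the received ciphertext:
P[0]: E(K, E5) = F6; AF ⊕ F6 = 59.
P[1]: E(K, AF) = BC; 37 ⊕ BC = 8B.
P[2]: E(K, 37) = 24; 21 ⊕ 24 = 05.
P[3]: E(K, 21) = 32; 0F ⊕ 32 = 3D.
P[4]: E(K, 0F) = 1C; 86 ⊕ 1C = 9A.
Blocks that differ from the original plaintext: P[3], P[4].

P[0] = 59, P[1] = 8B, P[2] = 05, P[3] = 3D, P[4] = 9A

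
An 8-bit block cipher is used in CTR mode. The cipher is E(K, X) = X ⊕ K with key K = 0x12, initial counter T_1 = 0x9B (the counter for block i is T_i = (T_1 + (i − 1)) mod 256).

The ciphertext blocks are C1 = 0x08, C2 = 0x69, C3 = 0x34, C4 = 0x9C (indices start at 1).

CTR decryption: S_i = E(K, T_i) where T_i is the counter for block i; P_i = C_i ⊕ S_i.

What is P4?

P4: T = 0x9E, S = E(K, T) = 0x8C; 0x9C ⊕ 0x8C = 0x10.

P4 = 0x10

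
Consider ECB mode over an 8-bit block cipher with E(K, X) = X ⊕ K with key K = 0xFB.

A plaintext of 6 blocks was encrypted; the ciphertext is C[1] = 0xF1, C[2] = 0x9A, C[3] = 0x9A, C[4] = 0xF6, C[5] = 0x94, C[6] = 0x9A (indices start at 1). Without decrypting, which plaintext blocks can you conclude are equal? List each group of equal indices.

P[2] = P[3] = P[6]

ECB encrypts each block independently with the same key, so equal ciphertext blocks imply equal plaintext blocks.
C[2] = C[3] = C[6] = 0x9A, so P[2] = P[3] = P[6].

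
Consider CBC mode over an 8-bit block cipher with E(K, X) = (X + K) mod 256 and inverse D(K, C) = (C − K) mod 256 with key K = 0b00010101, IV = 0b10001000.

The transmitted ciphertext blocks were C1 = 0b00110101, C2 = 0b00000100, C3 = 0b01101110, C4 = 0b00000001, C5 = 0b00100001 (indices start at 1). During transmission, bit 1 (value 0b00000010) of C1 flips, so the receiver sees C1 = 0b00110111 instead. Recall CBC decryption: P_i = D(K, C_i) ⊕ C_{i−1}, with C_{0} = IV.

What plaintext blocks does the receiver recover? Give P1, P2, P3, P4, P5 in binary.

P1 = 0b10101010, P2 = 0b11011000, P3 = 0b01011101, P4 = 0b10000010, P5 = 0b00001101

Only C1 changed, to 0b00110111. In CBC, a change in C_i garbles P_i and flips the same bit in P_{i+1}. Decrypting the received ciphertext:
P1: D(K, 0b00110111) = 0b00100010; 0b00100010 ⊕ 0b10001000 = 0b10101010.
P2: D(K, 0b00000100) = 0b11101111; 0b11101111 ⊕ 0b00110111 = 0b11011000.
P3: D(K, 0b01101110) = 0b01011001; 0b01011001 ⊕ 0b00000100 = 0b01011101.
P4: D(K, 0b00000001) = 0b11101100; 0b11101100 ⊕ 0b01101110 = 0b10000010.
P5: D(K, 0b00100001) = 0b00001100; 0b00001100 ⊕ 0b00000001 = 0b00001101.
Blocks that differ from the original plaintext: P1, P2.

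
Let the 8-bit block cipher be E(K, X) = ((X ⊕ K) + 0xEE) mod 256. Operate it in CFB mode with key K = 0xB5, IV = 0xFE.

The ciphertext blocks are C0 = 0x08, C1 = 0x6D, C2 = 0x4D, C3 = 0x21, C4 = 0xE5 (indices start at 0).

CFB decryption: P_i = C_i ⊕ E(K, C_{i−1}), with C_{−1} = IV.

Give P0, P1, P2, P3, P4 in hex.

P0 = 0x31, P1 = 0xC6, P2 = 0x8B, P3 = 0xC7, P4 = 0x67

P0: E(K, 0xFE) = 0x39; 0x08 ⊕ 0x39 = 0x31.
P1: E(K, 0x08) = 0xAB; 0x6D ⊕ 0xAB = 0xC6.
P2: E(K, 0x6D) = 0xC6; 0x4D ⊕ 0xC6 = 0x8B.
P3: E(K, 0x4D) = 0xE6; 0x21 ⊕ 0xE6 = 0xC7.
P4: E(K, 0x21) = 0x82; 0xE5 ⊕ 0x82 = 0x67.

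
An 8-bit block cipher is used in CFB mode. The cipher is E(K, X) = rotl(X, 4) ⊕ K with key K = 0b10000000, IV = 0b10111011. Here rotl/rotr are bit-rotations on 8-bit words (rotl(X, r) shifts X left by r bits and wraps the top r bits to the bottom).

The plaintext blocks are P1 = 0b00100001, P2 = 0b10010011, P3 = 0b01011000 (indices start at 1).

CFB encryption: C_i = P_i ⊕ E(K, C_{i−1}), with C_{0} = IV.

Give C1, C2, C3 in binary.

C1 = 0b00011010, C2 = 0b10110010, C3 = 0b11110011

C1: E(K, 0b10111011) = 0b00111011; 0b00100001 ⊕ 0b00111011 = 0b00011010.
C2: E(K, 0b00011010) = 0b00100001; 0b10010011 ⊕ 0b00100001 = 0b10110010.
C3: E(K, 0b10110010) = 0b10101011; 0b01011000 ⊕ 0b10101011 = 0b11110011.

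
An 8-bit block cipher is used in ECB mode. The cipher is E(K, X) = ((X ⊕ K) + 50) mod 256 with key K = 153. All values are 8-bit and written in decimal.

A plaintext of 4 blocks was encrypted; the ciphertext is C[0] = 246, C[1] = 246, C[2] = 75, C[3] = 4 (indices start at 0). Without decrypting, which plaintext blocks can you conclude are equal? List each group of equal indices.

P[0] = P[1]

ECB encrypts each block independently with the same key, so equal ciphertext blocks imply equal plaintext blocks.
C[0] = C[1] = 246, so P[0] = P[1].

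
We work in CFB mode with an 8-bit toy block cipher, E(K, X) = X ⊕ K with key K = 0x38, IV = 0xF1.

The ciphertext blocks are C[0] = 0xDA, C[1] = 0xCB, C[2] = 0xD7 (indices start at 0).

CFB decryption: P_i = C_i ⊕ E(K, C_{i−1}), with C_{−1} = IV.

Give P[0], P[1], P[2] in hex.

P[0] = 0x13, P[1] = 0x29, P[2] = 0x24

P[0]: E(K, 0xF1) = 0xC9; 0xDA ⊕ 0xC9 = 0x13.
P[1]: E(K, 0xDA) = 0xE2; 0xCB ⊕ 0xE2 = 0x29.
P[2]: E(K, 0xCB) = 0xF3; 0xD7 ⊕ 0xF3 = 0x24.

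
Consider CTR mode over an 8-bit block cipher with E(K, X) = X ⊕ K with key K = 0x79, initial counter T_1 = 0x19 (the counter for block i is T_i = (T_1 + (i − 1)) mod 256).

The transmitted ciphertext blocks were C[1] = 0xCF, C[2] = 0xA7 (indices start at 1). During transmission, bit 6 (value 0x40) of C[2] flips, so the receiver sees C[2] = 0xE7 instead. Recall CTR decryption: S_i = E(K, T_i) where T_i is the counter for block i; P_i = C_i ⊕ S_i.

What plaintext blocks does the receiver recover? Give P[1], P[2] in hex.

Only C[2] changed, to 0xE7. In CTR, a change in C_i flips the same bit in P_i only; the keystream is unaffected. Decrypting the received ciphertext:
P[1]: T = 0x19, S = E(K, T) = 0x60; 0xCF ⊕ 0x60 = 0xAF.
P[2]: T = 0x1A, S = E(K, T) = 0x63; 0xE7 ⊕ 0x63 = 0x84.
Blocks that differ from the original plaintext: P[2].

P[1] = 0xAF, P[2] = 0x84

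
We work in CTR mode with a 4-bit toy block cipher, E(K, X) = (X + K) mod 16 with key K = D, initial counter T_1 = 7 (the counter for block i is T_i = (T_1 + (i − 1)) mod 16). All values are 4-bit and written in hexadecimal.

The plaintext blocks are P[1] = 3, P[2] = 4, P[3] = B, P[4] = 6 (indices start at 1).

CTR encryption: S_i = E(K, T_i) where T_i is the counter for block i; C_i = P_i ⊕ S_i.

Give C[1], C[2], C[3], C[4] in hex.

C[1]: T = 7, S = E(K, T) = 4; 3 ⊕ 4 = 7.
C[2]: T = 8, S = E(K, T) = 5; 4 ⊕ 5 = 1.
C[3]: T = 9, S = E(K, T) = 6; B ⊕ 6 = D.
C[4]: T = A, S = E(K, T) = 7; 6 ⊕ 7 = 1.

C[1] = 7, C[2] = 1, C[3] = D, C[4] = 1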